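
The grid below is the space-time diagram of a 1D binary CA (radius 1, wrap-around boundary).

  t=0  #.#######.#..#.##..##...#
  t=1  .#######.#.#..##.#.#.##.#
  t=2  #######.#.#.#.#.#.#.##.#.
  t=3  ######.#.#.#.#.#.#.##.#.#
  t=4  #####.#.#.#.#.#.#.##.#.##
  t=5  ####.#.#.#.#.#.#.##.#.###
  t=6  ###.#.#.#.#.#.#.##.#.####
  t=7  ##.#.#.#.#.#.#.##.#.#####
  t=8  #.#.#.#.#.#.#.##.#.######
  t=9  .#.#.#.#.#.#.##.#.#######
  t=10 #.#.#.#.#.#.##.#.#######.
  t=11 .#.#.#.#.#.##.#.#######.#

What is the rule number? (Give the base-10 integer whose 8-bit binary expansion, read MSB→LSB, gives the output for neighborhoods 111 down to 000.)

  nb ###: next=#  (t=0,i=3, bit7=1)
  nb ##.: next=.  (t=0,i=0, bit6=0)
  nb #.#: next=#  (t=0,i=1, bit5=1)
  nb #..: next=#  (t=0,i=11, bit4=1)
  nb .##: next=#  (t=0,i=2, bit3=1)
  nb .#.: next=.  (t=0,i=10, bit2=0)
  nb ..#: next=.  (t=0,i=12, bit1=0)
  nb ...: next=#  (t=0,i=22, bit0=1)
  bits 10111001 = 185

185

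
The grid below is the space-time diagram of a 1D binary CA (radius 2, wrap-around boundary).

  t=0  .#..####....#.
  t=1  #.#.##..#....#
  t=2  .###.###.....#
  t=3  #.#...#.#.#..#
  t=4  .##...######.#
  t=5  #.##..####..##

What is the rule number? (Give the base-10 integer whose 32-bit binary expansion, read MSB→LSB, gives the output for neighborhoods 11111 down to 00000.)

2268389089

  nb #####: next=#  (t=4,i=8, bit31=1)
  nb ####.: next=.  (t=0,i=6, bit30=0)
  nb ###.#: next=.  (t=2,i=3, bit29=0)
  nb ###..: next=.  (t=0,i=7, bit28=0)
  nb ##.##: next=.  (t=2,i=4, bit27=0)
  nb ##.#.: next=#  (t=1,i=1, bit26=1)
  nb ##..#: next=#  (t=1,i=6, bit25=1)
  nb ##...: next=#  (t=0,i=8, bit24=1)
  nb #.###: next=.  (t=2,i=1, bit23=0)
  nb #.##.: next=.  (t=1,i=4, bit22=0)
  nb #.#.#: next=#  (t=1,i=2, bit21=1)
  nb #.#..: next=#  (t=3,i=2, bit20=1)
  nb #..##: next=.  (t=0,i=3, bit19=0)
  nb #..#.: next=#  (t=0,i=0, bit18=1)
  nb #...#: next=.  (t=3,i=4, bit17=0)
  nb #....: next=.  (t=0,i=9, bit16=0)
  nb .####: next=#  (t=0,i=5, bit15=1)
  nb .###.: next=#  (t=2,i=2, bit14=1)
  nb .##.#: next=.  (t=1,i=0, bit13=0)
  nb .##..: next=#  (t=1,i=5, bit12=1)
  nb .#.##: next=#  (t=1,i=3, bit11=1)
  nb .#.#.: next=#  (t=3,i=7, bit10=1)
  nb .#..#: next=#  (t=0,i=2, bit9=1)
  nb .#...: next=.  (t=1,i=9, bit8=0)
  nb ..###: next=#  (t=0,i=4, bit7=1)
  nb ..##.: next=#  (t=1,i=13, bit6=1)
  nb ..#.#: next=#  (t=2,i=13, bit5=1)
  nb ..#..: next=.  (t=0,i=1, bit4=0)
  nb ...##: next=.  (t=1,i=12, bit3=0)
  nb ...#.: next=.  (t=0,i=11, bit2=0)
  nb ....#: next=.  (t=0,i=10, bit1=0)
  nb .....: next=#  (t=2,i=10, bit0=1)
  bits 10000111001101001101111011100001 = 2268389089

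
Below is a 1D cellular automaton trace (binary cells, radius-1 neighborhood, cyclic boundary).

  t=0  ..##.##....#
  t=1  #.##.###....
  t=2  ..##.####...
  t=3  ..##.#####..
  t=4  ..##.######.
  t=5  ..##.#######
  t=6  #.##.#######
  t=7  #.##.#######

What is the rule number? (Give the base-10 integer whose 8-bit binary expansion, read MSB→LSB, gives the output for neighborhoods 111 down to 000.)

  [7] ### => #  t=1,i=6
  [6] ##. => #  t=0,i=3
  [5] #.# => .  t=0,i=4
  [4] #.. => #  t=0,i=0
  [3] .## => #  t=0,i=2
  [2] .#. => .  t=0,i=11
  [1] ..# => .  t=0,i=1
  [0] ... => .  t=0,i=8
  bits 11011000 = 216

216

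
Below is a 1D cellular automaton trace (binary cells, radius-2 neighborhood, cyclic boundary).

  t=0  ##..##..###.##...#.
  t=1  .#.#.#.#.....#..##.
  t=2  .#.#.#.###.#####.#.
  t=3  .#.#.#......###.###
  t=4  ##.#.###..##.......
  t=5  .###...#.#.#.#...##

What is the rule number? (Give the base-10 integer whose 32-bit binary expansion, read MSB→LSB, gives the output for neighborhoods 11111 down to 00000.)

3560551230

  [31] ##### => #  t=2,i=13
  [30] ####. => #  t=2,i=14
  [29] ###.# => .  t=0,i=10
  [28] ###.. => #  t=4,i=7
  [27] ##.## => .  t=0,i=11
  [26] ##.#. => #  t=2,i=16
  [25] ##..# => .  t=0,i=2
  [24] ##... => .  t=0,i=14
  [23] #.### => .  t=2,i=7
  [22] #.##. => .  t=0,i=0
  [21] #.#.# => #  t=1,i=3
  [20] #.#.. => #  t=1,i=7
  [19] #..## => #  t=0,i=3
  [18] #..#. => .  t=1,i=0
  [17] #...# => .  t=0,i=15
  [16] #.... => #  t=1,i=9
  [15] .#### => #  t=2,i=12
  [14] .###. => .  t=0,i=9
  [13] .##.# => #  t=4,i=1
  [12] .##.. => #  t=0,i=1
  [11] .#.## => .  t=0,i=18
  [10] .#.#. => .  t=1,i=2
  [9] .#..# => #  t=1,i=14
  [8] .#... => #  t=1,i=8
  [7] ..### => .  t=0,i=8
  [6] ..##. => .  t=0,i=4
  [5] ..#.# => #  t=0,i=17
  [4] ..#.. => #  t=1,i=13
  [3] ...## => #  t=3,i=11
  [2] ...#. => #  t=0,i=16
  [1] ....# => #  t=1,i=11
  [0] ..... => .  t=1,i=10
  bits 11010100001110011011001100111110 = 3560551230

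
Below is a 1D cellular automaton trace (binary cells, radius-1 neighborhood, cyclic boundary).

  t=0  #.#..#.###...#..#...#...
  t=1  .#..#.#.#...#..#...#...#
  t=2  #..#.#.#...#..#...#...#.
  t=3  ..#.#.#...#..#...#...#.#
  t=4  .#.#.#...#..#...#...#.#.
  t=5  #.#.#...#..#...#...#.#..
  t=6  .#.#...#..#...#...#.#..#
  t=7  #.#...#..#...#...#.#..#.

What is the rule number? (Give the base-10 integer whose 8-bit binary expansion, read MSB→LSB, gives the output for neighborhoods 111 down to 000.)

162

  nb ###: next=#  (t=0,i=8, bit7=1)
  nb ##.: next=.  (t=0,i=9, bit6=0)
  nb #.#: next=#  (t=0,i=1, bit5=1)
  nb #..: next=.  (t=0,i=3, bit4=0)
  nb .##: next=.  (t=0,i=7, bit3=0)
  nb .#.: next=.  (t=0,i=0, bit2=0)
  nb ..#: next=#  (t=0,i=4, bit1=1)
  nb ...: next=.  (t=0,i=11, bit0=0)
  bits 10100010 = 162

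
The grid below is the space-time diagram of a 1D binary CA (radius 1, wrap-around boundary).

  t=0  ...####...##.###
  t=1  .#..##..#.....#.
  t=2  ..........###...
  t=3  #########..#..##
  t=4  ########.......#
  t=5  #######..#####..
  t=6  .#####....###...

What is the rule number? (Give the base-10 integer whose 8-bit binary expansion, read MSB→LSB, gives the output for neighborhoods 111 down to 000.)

  nb ###: next=#  (t=0,i=4, bit7=1)
  nb ##.: next=.  (t=0,i=6, bit6=0)
  nb #.#: next=.  (t=0,i=12, bit5=0)
  nb #..: next=.  (t=0,i=0, bit4=0)
  nb .##: next=.  (t=0,i=3, bit3=0)
  nb .#.: next=.  (t=1,i=1, bit2=0)
  nb ..#: next=.  (t=0,i=2, bit1=0)
  nb ...: next=#  (t=0,i=1, bit0=1)
  bits 10000001 = 129

129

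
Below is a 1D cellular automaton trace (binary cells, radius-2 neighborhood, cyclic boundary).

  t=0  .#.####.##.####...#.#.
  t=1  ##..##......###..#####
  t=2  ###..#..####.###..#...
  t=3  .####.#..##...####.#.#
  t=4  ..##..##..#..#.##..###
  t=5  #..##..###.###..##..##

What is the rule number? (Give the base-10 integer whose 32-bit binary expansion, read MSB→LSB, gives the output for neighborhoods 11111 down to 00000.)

1379194671

  #####|.  b31=0 t=1,i=19
  ####.|#  b30=1 t=0,i=5
  ###.#|.  b29=0 t=0,i=6
  ###..|#  b28=1 t=0,i=14
  ##.##|.  b27=0 t=0,i=7
  ##.#.|.  b26=0 t=3,i=5
  ##..#|#  b25=1 t=1,i=2
  ##...|.  b24=0 t=0,i=15
  #.###|.  b23=0 t=0,i=3
  #.##.|.  b22=0 t=0,i=8
  #.#.#|#  b21=1 t=3,i=19
  #.#..|#  b20=1 t=0,i=20
  #..##|.  b19=0 t=1,i=3
  #..#.|#  b18=1 t=0,i=0
  #...#|.  b17=0 t=0,i=16
  #....|.  b16=0 t=1,i=7
  .####|#  b15=1 t=0,i=4
  .###.|#  b14=1 t=1,i=13
  .##.#|.  b13=0 t=0,i=9
  .##..|#  b12=1 t=1,i=5
  .#.##|.  b11=0 t=0,i=2
  .#.#.|#  b10=1 t=0,i=19
  .#..#|#  b9=1 t=0,i=21
  .#...|#  b8=1 t=2,i=19
  ..###|.  b7=0 t=1,i=12
  ..##.|.  b6=0 t=1,i=4
  ..#.#|#  b5=1 t=0,i=1
  ..#..|.  b4=0 t=2,i=5
  ...##|#  b3=1 t=1,i=11
  ...#.|#  b2=1 t=0,i=17
  ....#|#  b1=1 t=1,i=10
  .....|#  b0=1 t=1,i=8
  bits 01010010001101001101011100101111 = 1379194671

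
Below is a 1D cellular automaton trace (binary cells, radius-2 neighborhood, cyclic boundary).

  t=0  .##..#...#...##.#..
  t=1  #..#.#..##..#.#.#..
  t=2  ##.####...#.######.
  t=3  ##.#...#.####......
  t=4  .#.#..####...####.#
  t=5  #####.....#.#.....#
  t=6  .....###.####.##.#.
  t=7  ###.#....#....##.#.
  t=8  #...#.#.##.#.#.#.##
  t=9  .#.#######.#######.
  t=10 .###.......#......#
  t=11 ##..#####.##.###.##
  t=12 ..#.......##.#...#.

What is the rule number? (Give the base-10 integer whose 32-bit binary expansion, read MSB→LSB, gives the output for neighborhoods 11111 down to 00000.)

  #####|.  b31=0 t=2,i=14
  ####.|.  b30=0 t=2,i=5
  ###.#|.  b29=0 t=2,i=17
  ###..|.  b28=0 t=2,i=6
  ##.##|.  b27=0 t=2,i=2
  ##.#.|.  b26=0 t=0,i=15
  ##..#|#  b25=1 t=0,i=3
  ##...|#  b24=1 t=2,i=7
  #.###|#  b23=1 t=2,i=3
  #.##.|#  b22=1 t=2,i=0
  #.#.#|#  b21=1 t=1,i=14
  #.#..|#  b20=1 t=0,i=16
  #..##|.  b19=0 t=1,i=7
  #..#.|.  b18=0 t=0,i=4
  #...#|.  b17=0 t=0,i=7
  #....|#  b16=1 t=3,i=14
  .####|.  b15=0 t=2,i=4
  .###.|.  b14=0 t=6,i=6
  .##.#|#  b13=1 t=0,i=14
  .##..|.  b12=0 t=0,i=2
  .#.##|#  b11=1 t=2,i=11
  .#.#.|#  b10=1 t=1,i=4
  .#..#|#  b9=1 t=1,i=1
  .#...|.  b8=0 t=0,i=6
  ..###|.  b7=0 t=4,i=6
  ..##.|.  b6=0 t=0,i=1
  ..#.#|#  b5=1 t=1,i=3
  ..#..|#  b4=1 t=0,i=5
  ...##|#  b3=1 t=0,i=0
  ...#.|#  b2=1 t=0,i=8
  ....#|.  b1=0 t=3,i=17
  .....|#  b0=1 t=3,i=15
  bits 00000011111100010010111000111101 = 66137661

66137661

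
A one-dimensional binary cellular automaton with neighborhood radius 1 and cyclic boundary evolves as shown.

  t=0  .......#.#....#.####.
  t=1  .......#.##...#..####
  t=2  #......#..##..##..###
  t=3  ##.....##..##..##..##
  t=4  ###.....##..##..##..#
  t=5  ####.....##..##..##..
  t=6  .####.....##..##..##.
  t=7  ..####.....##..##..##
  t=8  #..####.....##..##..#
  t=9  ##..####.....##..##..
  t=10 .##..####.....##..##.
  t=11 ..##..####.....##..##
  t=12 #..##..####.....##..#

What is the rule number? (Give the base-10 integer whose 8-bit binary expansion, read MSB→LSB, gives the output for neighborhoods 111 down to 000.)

212

  [7] ### => #  t=0,i=17
  [6] ##. => #  t=0,i=19
  [5] #.# => .  t=0,i=8
  [4] #.. => #  t=0,i=10
  [3] .## => .  t=0,i=16
  [2] .#. => #  t=0,i=7
  [1] ..# => .  t=0,i=6
  [0] ... => .  t=0,i=0
  bits 11010100 = 212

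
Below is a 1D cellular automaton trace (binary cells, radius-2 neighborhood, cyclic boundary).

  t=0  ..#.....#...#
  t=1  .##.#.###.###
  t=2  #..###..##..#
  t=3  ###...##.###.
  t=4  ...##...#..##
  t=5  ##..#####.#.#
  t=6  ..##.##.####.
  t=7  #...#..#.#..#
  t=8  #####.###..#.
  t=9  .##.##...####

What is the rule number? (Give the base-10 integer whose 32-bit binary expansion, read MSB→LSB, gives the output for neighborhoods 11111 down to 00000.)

  ##### -> #   bit 31 = 1  t=5,i=6
  ####. -> .   bit 30 = 0  t=5,i=7
  ###.# -> #   bit 29 = 1  t=1,i=8
  ###.. -> .   bit 28 = 0  t=2,i=5
  ##.## -> #   bit 27 = 1  t=1,i=0
  ##.#. -> #   bit 26 = 1  t=1,i=3
  ##..# -> #   bit 25 = 1  t=2,i=1
  ##... -> #   bit 24 = 1  t=3,i=3
  #.### -> .   bit 23 = 0  t=1,i=6
  #.##. -> .   bit 22 = 0  t=1,i=1
  #.#.# -> #   bit 21 = 1  t=1,i=4
  #.#.. -> .   bit 20 = 0  t=7,i=9
  #..## -> #   bit 19 = 1  t=2,i=2
  #..#. -> #   bit 18 = 1  t=0,i=1
  #...# -> #   bit 17 = 1  t=0,i=10
  #.... -> #   bit 16 = 1  t=0,i=4
  .#### -> #   bit 15 = 1  t=5,i=5
  .###. -> .   bit 14 = 0  t=1,i=7
  .##.# -> .   bit 13 = 0  t=1,i=2
  .##.. -> #   bit 12 = 1  t=2,i=0
  .#.## -> #   bit 11 = 1  t=1,i=5
  .#.#. -> #   bit 10 = 1  t=7,i=8
  .#..# -> .   bit 9 = 0  t=0,i=0
  .#... -> .   bit 8 = 0  t=0,i=3
  ..### -> .   bit 7 = 0  t=2,i=3
  ..##. -> .   bit 6 = 0  t=2,i=8
  ..#.# -> #   bit 5 = 1  t=7,i=7
  ..#.. -> #   bit 4 = 1  t=0,i=2
  ...## -> .   bit 3 = 0  t=3,i=5
  ...#. -> #   bit 2 = 1  t=0,i=7
  ....# -> #   bit 1 = 1  t=0,i=6
  ..... -> .   bit 0 = 0  t=0,i=5
  bits 10101111001011111001110000110110 = 2939132982

2939132982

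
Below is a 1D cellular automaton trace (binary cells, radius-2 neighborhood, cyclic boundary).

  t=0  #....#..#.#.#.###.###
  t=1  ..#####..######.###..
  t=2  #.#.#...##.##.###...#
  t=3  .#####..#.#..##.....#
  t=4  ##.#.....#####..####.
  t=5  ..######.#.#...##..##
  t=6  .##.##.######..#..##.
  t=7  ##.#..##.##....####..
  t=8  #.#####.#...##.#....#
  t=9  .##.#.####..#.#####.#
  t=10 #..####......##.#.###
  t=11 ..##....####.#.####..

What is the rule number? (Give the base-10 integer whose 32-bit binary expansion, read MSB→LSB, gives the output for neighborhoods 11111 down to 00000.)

2897809367

  nb #####: next=#  (t=1,i=4, bit31=1)
  nb ####.: next=.  (t=0,i=20, bit30=0)
  nb ###.#: next=#  (t=0,i=16, bit29=1)
  nb ###..: next=.  (t=0,i=0, bit28=0)
  nb ##.##: next=#  (t=0,i=17, bit27=1)
  nb ##.#.: next=#  (t=2,i=1, bit26=1)
  nb ##..#: next=.  (t=1,i=7, bit25=0)
  nb ##...: next=.  (t=0,i=1, bit24=0)
  nb #.###: next=#  (t=0,i=14, bit23=1)
  nb #.##.: next=.  (t=2,i=11, bit22=0)
  nb #.#.#: next=#  (t=0,i=10, bit21=1)
  nb #.#..: next=#  (t=2,i=4, bit20=1)
  nb #..##: next=#  (t=1,i=8, bit19=1)
  nb #..#.: next=.  (t=0,i=7, bit18=0)
  nb #...#: next=.  (t=2,i=6, bit17=0)
  nb #....: next=#  (t=0,i=2, bit16=1)
  nb .####: next=.  (t=0,i=19, bit15=0)
  nb .###.: next=.  (t=0,i=15, bit14=0)
  nb .##.#: next=.  (t=2,i=0, bit13=0)
  nb .##..: next=.  (t=3,i=14, bit12=0)
  nb .#.##: next=#  (t=0,i=13, bit11=1)
  nb .#.#.: next=#  (t=0,i=9, bit10=1)
  nb .#..#: next=#  (t=0,i=6, bit9=1)
  nb .#...: next=#  (t=2,i=5, bit8=1)
  nb ..###: next=#  (t=1,i=2, bit7=1)
  nb ..##.: next=#  (t=2,i=8, bit6=1)
  nb ..#.#: next=.  (t=0,i=8, bit5=0)
  nb ..#..: next=#  (t=0,i=5, bit4=1)
  nb ...##: next=.  (t=1,i=1, bit3=0)
  nb ...#.: next=#  (t=0,i=4, bit2=1)
  nb ....#: next=#  (t=0,i=3, bit1=1)
  nb .....: next=#  (t=3,i=17, bit0=1)
  bits 10101100101110010000111111010111 = 2897809367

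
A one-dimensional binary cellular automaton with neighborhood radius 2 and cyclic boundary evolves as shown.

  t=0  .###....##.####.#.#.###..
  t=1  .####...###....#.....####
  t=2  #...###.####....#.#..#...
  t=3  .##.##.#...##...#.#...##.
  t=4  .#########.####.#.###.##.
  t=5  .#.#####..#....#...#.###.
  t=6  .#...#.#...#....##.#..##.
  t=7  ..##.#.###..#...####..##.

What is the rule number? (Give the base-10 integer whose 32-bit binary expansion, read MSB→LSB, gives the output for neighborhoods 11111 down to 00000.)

  #####|#  b31=1 t=4,i=3
  ####.|.  b30=0 t=0,i=13
  ###.#|.  b29=0 t=0,i=14
  ###..|#  b28=1 t=0,i=3
  ##.##|#  b27=1 t=0,i=10
  ##.#.|#  b26=1 t=0,i=15
  ##..#|.  b25=0 t=3,i=24
  ##...|#  b24=1 t=0,i=4
  #.###|.  b23=0 t=0,i=11
  #.##.|#  b22=1 t=3,i=4
  #.#.#|.  b21=0 t=0,i=16
  #.#..|#  b20=1 t=2,i=18
  #..##|.  b19=0 t=3,i=0
  #..#.|.  b18=0 t=2,i=20
  #...#|#  b17=1 t=0,i=24
  #....|.  b16=0 t=0,i=5
  .####|.  b15=0 t=0,i=12
  .###.|#  b14=1 t=0,i=2
  .##.#|#  b13=1 t=0,i=9
  .##..|#  b12=1 t=3,i=12
  .#.##|.  b11=0 t=0,i=19
  .#.#.|.  b10=0 t=0,i=17
  .#..#|.  b9=0 t=2,i=19
  .#...|#  b8=1 t=1,i=16
  ..###|#  b7=1 t=0,i=1
  ..##.|#  b6=1 t=0,i=8
  ..#.#|#  b5=1 t=2,i=16
  ..#..|.  b4=0 t=1,i=15
  ...##|.  b3=0 t=0,i=0
  ...#.|.  b2=0 t=1,i=14
  ....#|.  b1=0 t=0,i=6
  .....|#  b0=1 t=1,i=18
  bits 10011101010100100111000111100001 = 2639426017

2639426017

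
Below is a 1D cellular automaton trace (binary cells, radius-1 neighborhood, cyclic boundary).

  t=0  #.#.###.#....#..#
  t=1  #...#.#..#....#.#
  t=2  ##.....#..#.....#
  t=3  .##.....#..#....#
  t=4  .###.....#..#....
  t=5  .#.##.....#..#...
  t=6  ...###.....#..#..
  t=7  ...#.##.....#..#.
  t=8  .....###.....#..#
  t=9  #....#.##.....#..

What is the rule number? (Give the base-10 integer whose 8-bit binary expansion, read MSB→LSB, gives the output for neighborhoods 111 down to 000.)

88

  [7] ### => .  t=0,i=5
  [6] ##. => #  t=0,i=0
  [5] #.# => .  t=0,i=1
  [4] #.. => #  t=0,i=9
  [3] .## => #  t=0,i=4
  [2] .#. => .  t=0,i=2
  [1] ..# => .  t=0,i=12
  [0] ... => .  t=0,i=10
  bits 01011000 = 88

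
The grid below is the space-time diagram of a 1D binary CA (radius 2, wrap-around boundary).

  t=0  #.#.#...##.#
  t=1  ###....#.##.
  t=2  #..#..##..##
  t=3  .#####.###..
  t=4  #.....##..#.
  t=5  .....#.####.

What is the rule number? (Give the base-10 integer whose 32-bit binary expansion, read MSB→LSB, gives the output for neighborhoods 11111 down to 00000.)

  nb #####: next=.  (t=3,i=3, bit31=0)
  nb ####.: next=.  (t=3,i=4, bit30=0)
  nb ###.#: next=.  (t=3,i=5, bit29=0)
  nb ###..: next=.  (t=1,i=2, bit28=0)
  nb ##.##: next=#  (t=0,i=10, bit27=1)
  nb ##.#.: next=#  (t=0,i=1, bit26=1)
  nb ##..#: next=#  (t=2,i=1, bit25=1)
  nb ##...: next=#  (t=1,i=3, bit24=1)
  nb #.###: next=#  (t=1,i=0, bit23=1)
  nb #.##.: next=.  (t=0,i=11, bit22=0)
  nb #.#.#: next=#  (t=0,i=2, bit21=1)
  nb #.#..: next=.  (t=0,i=4, bit20=0)
  nb #..##: next=#  (t=2,i=5, bit19=1)
  nb #..#.: next=#  (t=2,i=2, bit18=1)
  nb #...#: next=.  (t=0,i=6, bit17=0)
  nb #....: next=.  (t=1,i=4, bit16=0)
  nb .####: next=.  (t=3,i=2, bit15=0)
  nb .###.: next=.  (t=1,i=1, bit14=0)
  nb .##.#: next=#  (t=0,i=0, bit13=1)
  nb .##..: next=#  (t=2,i=7, bit12=1)
  nb .#.##: next=.  (t=1,i=8, bit11=0)
  nb .#.#.: next=.  (t=0,i=3, bit10=0)
  nb .#..#: next=#  (t=2,i=4, bit9=1)
  nb .#...: next=.  (t=0,i=5, bit8=0)
  nb ..###: next=.  (t=2,i=10, bit7=0)
  nb ..##.: next=.  (t=0,i=8, bit6=0)
  nb ..#.#: next=#  (t=1,i=7, bit5=1)
  nb ..#..: next=#  (t=2,i=3, bit4=1)
  nb ...##: next=#  (t=0,i=7, bit3=1)
  nb ...#.: next=#  (t=1,i=6, bit2=1)
  nb ....#: next=.  (t=1,i=5, bit1=0)
  nb .....: next=.  (t=4,i=3, bit0=0)
  bits 00001111101011000011001000111100 = 262943292

262943292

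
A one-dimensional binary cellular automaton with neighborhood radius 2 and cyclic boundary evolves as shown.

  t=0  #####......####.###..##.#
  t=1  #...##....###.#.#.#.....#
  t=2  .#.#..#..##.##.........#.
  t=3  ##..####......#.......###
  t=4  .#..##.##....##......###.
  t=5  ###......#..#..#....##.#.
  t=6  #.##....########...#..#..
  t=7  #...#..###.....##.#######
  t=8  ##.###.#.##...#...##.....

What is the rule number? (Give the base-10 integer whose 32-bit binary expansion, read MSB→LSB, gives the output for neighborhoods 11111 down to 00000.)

  nb #####: next=.  (t=0,i=1, bit31=0)
  nb ####.: next=.  (t=0,i=3, bit30=0)
  nb ###.#: next=#  (t=0,i=14, bit29=1)
  nb ###..: next=#  (t=0,i=4, bit28=1)
  nb ##.##: next=.  (t=0,i=15, bit27=0)
  nb ##.#.: next=#  (t=1,i=13, bit26=1)
  nb ##..#: next=.  (t=0,i=19, bit25=0)
  nb ##...: next=#  (t=0,i=5, bit24=1)
  nb #.###: next=#  (t=0,i=16, bit23=1)
  nb #.##.: next=.  (t=2,i=12, bit22=0)
  nb #.#.#: next=.  (t=1,i=14, bit21=0)
  nb #.#..: next=.  (t=1,i=18, bit20=0)
  nb #..##: next=.  (t=0,i=20, bit19=0)
  nb #..#.: next=#  (t=2,i=0, bit18=1)
  nb #...#: next=.  (t=1,i=2, bit17=0)
  nb #....: next=.  (t=0,i=6, bit16=0)
  nb .####: next=#  (t=0,i=0, bit15=1)
  nb .###.: next=.  (t=0,i=17, bit14=0)
  nb .##.#: next=.  (t=0,i=22, bit13=0)
  nb .##..: next=.  (t=1,i=0, bit12=0)
  nb .#.##: next=.  (t=5,i=24, bit11=0)
  nb .#.#.: next=.  (t=1,i=15, bit10=0)
  nb .#..#: next=#  (t=2,i=4, bit9=1)
  nb .#...: next=.  (t=1,i=19, bit8=0)
  nb ..###: next=#  (t=0,i=11, bit7=1)
  nb ..##.: next=.  (t=0,i=21, bit6=0)
  nb ..#.#: next=#  (t=2,i=1, bit5=1)
  nb ..#..: next=#  (t=2,i=6, bit4=1)
  nb ...##: next=#  (t=0,i=10, bit3=1)
  nb ...#.: next=#  (t=2,i=22, bit2=1)
  nb ....#: next=.  (t=0,i=9, bit1=0)
  nb .....: next=.  (t=0,i=7, bit0=0)
  bits 00110101100001001000001010111100 = 897876668

897876668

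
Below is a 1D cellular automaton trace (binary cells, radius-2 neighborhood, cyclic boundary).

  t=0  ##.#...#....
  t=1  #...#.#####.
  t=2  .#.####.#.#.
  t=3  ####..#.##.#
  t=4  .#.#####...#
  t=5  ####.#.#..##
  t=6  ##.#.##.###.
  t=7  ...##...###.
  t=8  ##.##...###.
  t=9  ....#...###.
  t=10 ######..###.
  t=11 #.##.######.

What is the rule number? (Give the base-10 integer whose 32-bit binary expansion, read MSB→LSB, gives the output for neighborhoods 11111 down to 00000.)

2997706743

  #####|#  b31=1 t=1,i=8
  ####.|.  b30=0 t=1,i=9
  ###.#|#  b29=1 t=1,i=10
  ###..|#  b28=1 t=3,i=3
  ##.##|.  b27=0 t=3,i=10
  ##.#.|.  b26=0 t=0,i=2
  ##..#|#  b25=1 t=3,i=4
  ##...|.  b24=0 t=4,i=8
  #.###|#  b23=1 t=1,i=6
  #.##.|.  b22=0 t=3,i=8
  #.#.#|#  b21=1 t=2,i=8
  #.#..|.  b20=0 t=0,i=3
  #..##|#  b19=1 t=5,i=9
  #..#.|#  b18=1 t=2,i=0
  #...#|.  b17=0 t=0,i=5
  #....|#  b16=1 t=0,i=9
  .####|.  b15=0 t=1,i=7
  .###.|#  b14=1 t=6,i=9
  .##.#|.  b13=0 t=0,i=1
  .##..|#  b12=1 t=7,i=4
  .#.##|#  b11=1 t=1,i=5
  .#.#.|#  b10=1 t=2,i=9
  .#..#|#  b9=1 t=2,i=11
  .#...|#  b8=1 t=0,i=4
  ..###|#  b7=1 t=5,i=10
  ..##.|#  b6=1 t=0,i=0
  ..#.#|#  b5=1 t=1,i=4
  ..#..|#  b4=1 t=0,i=7
  ...##|.  b3=0 t=0,i=11
  ...#.|#  b2=1 t=0,i=6
  ....#|#  b1=1 t=0,i=10
  .....|#  b0=1 t=9,i=1
  bits 10110010101011010101111111110111 = 2997706743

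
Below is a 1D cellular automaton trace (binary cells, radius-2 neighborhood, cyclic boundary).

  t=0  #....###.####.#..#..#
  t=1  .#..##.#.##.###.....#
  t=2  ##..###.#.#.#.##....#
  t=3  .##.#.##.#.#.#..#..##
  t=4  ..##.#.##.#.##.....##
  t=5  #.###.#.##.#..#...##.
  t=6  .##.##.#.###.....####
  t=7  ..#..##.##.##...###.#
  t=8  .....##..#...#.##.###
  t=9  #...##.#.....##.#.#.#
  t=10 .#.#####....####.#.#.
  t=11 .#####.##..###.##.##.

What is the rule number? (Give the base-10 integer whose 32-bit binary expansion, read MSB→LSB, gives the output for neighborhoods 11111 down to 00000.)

3079711976

  #####|#  b31=1 t=10,i=5
  ####.|.  b30=0 t=0,i=11
  ###.#|#  b29=1 t=0,i=7
  ###..|#  b28=1 t=1,i=14
  ##.##|.  b27=0 t=0,i=8
  ##.#.|#  b26=1 t=0,i=13
  ##..#|#  b25=1 t=2,i=2
  ##...|#  b24=1 t=0,i=1
  #.###|#  b23=1 t=0,i=9
  #.##.|.  b22=0 t=1,i=9
  #.#.#|.  b21=0 t=1,i=7
  #.#..|#  b20=1 t=0,i=14
  #..##|.  b19=0 t=0,i=19
  #..#.|.  b18=0 t=0,i=16
  #...#|.  b17=0 t=5,i=16
  #....|.  b16=0 t=0,i=2
  .####|#  b15=1 t=0,i=10
  .###.|.  b14=0 t=0,i=6
  .##.#|#  b13=1 t=1,i=5
  .##..|.  b12=0 t=0,i=0
  .#.##|#  b11=1 t=1,i=8
  .#.#.|#  b10=1 t=1,i=0
  .#..#|.  b9=0 t=0,i=15
  .#...|.  b8=0 t=5,i=15
  ..###|#  b7=1 t=0,i=5
  ..##.|#  b6=1 t=0,i=20
  ..#.#|#  b5=1 t=1,i=20
  ..#..|.  b4=0 t=0,i=17
  ...##|#  b3=1 t=0,i=4
  ...#.|.  b2=0 t=1,i=19
  ....#|.  b1=0 t=0,i=3
  .....|.  b0=0 t=1,i=17
  bits 10110111100100001010110011101000 = 3079711976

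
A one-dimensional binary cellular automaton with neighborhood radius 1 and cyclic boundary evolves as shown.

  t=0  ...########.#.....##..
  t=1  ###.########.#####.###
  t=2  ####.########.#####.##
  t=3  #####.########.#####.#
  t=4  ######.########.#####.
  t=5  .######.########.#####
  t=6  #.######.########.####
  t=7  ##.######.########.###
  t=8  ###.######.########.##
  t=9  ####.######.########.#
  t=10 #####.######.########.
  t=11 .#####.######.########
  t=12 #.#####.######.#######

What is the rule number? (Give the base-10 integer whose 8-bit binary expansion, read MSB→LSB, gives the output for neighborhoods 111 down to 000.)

243

  ###|#  b7=1 t=0,i=4
  ##.|#  b6=1 t=0,i=10
  #.#|#  b5=1 t=0,i=11
  #..|#  b4=1 t=0,i=13
  .##|.  b3=0 t=0,i=3
  .#.|.  b2=0 t=0,i=12
  ..#|#  b1=1 t=0,i=2
  ...|#  b0=1 t=0,i=0
  bits 11110011 = 243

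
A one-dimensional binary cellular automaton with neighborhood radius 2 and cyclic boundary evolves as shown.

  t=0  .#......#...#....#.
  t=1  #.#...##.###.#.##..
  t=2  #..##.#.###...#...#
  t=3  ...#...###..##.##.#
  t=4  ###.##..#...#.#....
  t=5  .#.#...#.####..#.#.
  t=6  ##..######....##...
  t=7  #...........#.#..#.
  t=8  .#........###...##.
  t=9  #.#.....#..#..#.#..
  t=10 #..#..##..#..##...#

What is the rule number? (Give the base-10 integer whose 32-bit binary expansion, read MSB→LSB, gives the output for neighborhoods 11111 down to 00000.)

  #####|.  b31=0 t=6,i=6
  ####.|.  b30=0 t=5,i=11
  ###.#|.  b29=0 t=1,i=11
  ###..|.  b28=0 t=2,i=10
  ##.##|#  b27=1 t=1,i=8
  ##.#.|.  b26=0 t=1,i=12
  ##..#|.  b25=0 t=1,i=17
  ##...|.  b24=0 t=2,i=11
  #.###|#  b23=1 t=1,i=9
  #.##.|.  b22=0 t=1,i=15
  #.#.#|.  b21=0 t=1,i=13
  #.#..|.  b20=0 t=1,i=2
  #..##|.  b19=0 t=2,i=2
  #..#.|#  b18=1 t=0,i=0
  #...#|#  b17=1 t=0,i=10
  #....|.  b16=0 t=0,i=3
  .####|.  b15=0 t=5,i=10
  .###.|#  b14=1 t=1,i=10
  .##.#|.  b13=0 t=1,i=7
  .##..|.  b12=0 t=1,i=16
  .#.##|#  b11=1 t=1,i=14
  .#.#.|.  b10=0 t=1,i=1
  .#..#|.  b9=0 t=0,i=18
  .#...|#  b8=1 t=0,i=2
  ..###|.  b7=0 t=3,i=7
  ..##.|#  b6=1 t=1,i=6
  ..#.#|#  b5=1 t=1,i=0
  ..#..|.  b4=0 t=0,i=1
  ...##|.  b3=0 t=1,i=5
  ...#.|#  b2=1 t=0,i=7
  ....#|#  b1=1 t=0,i=6
  .....|.  b0=0 t=0,i=4
  bits 00001000100001100100100101100110 = 143018342

143018342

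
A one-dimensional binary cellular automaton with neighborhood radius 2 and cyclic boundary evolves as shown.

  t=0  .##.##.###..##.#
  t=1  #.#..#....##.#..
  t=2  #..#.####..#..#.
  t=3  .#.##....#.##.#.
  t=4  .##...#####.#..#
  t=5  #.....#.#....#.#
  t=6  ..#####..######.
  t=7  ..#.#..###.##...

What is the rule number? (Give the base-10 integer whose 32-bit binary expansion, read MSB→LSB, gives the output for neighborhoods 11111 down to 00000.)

2181639095

  ##### -> #   bit 31 = 1  t=4,i=8
  ####. -> .   bit 30 = 0  t=2,i=7
  ###.# -> .   bit 29 = 0  t=4,i=10
  ###.. -> .   bit 28 = 0  t=0,i=9
  ##.## -> .   bit 27 = 0  t=0,i=3
  ##.#. -> .   bit 26 = 0  t=0,i=14
  ##..# -> #   bit 25 = 1  t=0,i=10
  ##... -> .   bit 24 = 0  t=3,i=5
  #.### -> .   bit 23 = 0  t=0,i=7
  #.##. -> .   bit 22 = 0  t=0,i=1
  #.#.# -> .   bit 21 = 0  t=0,i=15
  #.#.. -> .   bit 20 = 0  t=1,i=2
  #..## -> #   bit 19 = 1  t=0,i=11
  #..#. -> .   bit 18 = 0  t=1,i=4
  #...# -> .   bit 17 = 0  t=4,i=4
  #.... -> #   bit 16 = 1  t=1,i=7
  .#### -> .   bit 15 = 0  t=2,i=6
  .###. -> .   bit 14 = 0  t=0,i=8
  .##.# -> #   bit 13 = 1  t=0,i=2
  .##.. -> .   bit 12 = 0  t=3,i=4
  .#.## -> #   bit 11 = 1  t=0,i=0
  .#.#. -> .   bit 10 = 0  t=1,i=1
  .#..# -> #   bit 9 = 1  t=1,i=3
  .#... -> #   bit 8 = 1  t=1,i=6
  ..### -> #   bit 7 = 1  t=4,i=6
  ..##. -> .   bit 6 = 0  t=0,i=12
  ..#.# -> #   bit 5 = 1  t=1,i=0
  ..#.. -> #   bit 4 = 1  t=1,i=5
  ...## -> .   bit 3 = 0  t=1,i=9
  ...#. -> #   bit 2 = 1  t=3,i=8
  ....# -> #   bit 1 = 1  t=1,i=8
  ..... -> #   bit 0 = 1  t=5,i=3
  bits 10000010000010010010101110110111 = 2181639095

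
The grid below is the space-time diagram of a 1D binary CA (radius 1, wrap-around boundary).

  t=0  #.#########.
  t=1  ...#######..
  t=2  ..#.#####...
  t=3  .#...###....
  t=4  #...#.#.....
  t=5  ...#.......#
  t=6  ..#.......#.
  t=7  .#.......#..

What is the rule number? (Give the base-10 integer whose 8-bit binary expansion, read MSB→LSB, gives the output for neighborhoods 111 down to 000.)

130

  ###|#  b7=1 t=0,i=3
  ##.|.  b6=0 t=0,i=10
  #.#|.  b5=0 t=0,i=1
  #..|.  b4=0 t=1,i=10
  .##|.  b3=0 t=0,i=2
  .#.|.  b2=0 t=0,i=0
  ..#|#  b1=1 t=1,i=2
  ...|.  b0=0 t=1,i=0
  bits 10000010 = 130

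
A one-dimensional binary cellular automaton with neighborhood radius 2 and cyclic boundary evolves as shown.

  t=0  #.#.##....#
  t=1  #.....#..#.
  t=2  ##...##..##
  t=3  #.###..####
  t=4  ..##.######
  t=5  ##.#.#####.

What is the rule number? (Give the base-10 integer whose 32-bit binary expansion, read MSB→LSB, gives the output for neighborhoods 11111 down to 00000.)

3281708476

  #####|#  b31=1 t=3,i=9
  ####.|#  b30=1 t=2,i=0
  ###.#|.  b29=0 t=3,i=0
  ###..|.  b28=0 t=2,i=1
  ##.##|.  b27=0 t=3,i=1
  ##.#.|.  b26=0 t=0,i=1
  ##..#|#  b25=1 t=2,i=7
  ##...|#  b24=1 t=0,i=6
  #.###|#  b23=1 t=3,i=2
  #.##.|.  b22=0 t=0,i=4
  #.#.#|.  b21=0 t=0,i=2
  #.#..|#  b20=1 t=1,i=0
  #..##|#  b19=1 t=2,i=8
  #..#.|.  b18=0 t=1,i=8
  #...#|#  b17=1 t=2,i=3
  #....|.  b16=0 t=0,i=7
  .####|#  b15=1 t=2,i=10
  .###.|#  b14=1 t=3,i=3
  .##.#|#  b13=1 t=0,i=0
  .##..|.  b12=0 t=0,i=5
  .#.##|.  b11=0 t=0,i=3
  .#.#.|#  b10=1 t=1,i=10
  .#..#|.  b9=0 t=1,i=7
  .#...|#  b8=1 t=1,i=1
  ..###|#  b7=1 t=2,i=9
  ..##.|.  b6=0 t=0,i=10
  ..#.#|#  b5=1 t=1,i=9
  ..#..|#  b4=1 t=1,i=6
  ...##|#  b3=1 t=0,i=9
  ...#.|#  b2=1 t=1,i=5
  ....#|.  b1=0 t=0,i=8
  .....|.  b0=0 t=1,i=3
  bits 11000011100110101110010110111100 = 3281708476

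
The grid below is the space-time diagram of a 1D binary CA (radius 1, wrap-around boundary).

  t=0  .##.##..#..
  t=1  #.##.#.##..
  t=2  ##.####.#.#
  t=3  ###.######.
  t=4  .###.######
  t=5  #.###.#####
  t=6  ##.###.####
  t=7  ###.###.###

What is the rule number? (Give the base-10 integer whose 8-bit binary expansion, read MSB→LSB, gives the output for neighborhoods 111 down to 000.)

230

  [7] ### => #  t=2,i=0
  [6] ##. => #  t=0,i=2
  [5] #.# => #  t=0,i=3
  [4] #.. => .  t=0,i=6
  [3] .## => .  t=0,i=1
  [2] .#. => #  t=0,i=8
  [1] ..# => #  t=0,i=0
  [0] ... => .  t=0,i=10
  bits 11100110 = 230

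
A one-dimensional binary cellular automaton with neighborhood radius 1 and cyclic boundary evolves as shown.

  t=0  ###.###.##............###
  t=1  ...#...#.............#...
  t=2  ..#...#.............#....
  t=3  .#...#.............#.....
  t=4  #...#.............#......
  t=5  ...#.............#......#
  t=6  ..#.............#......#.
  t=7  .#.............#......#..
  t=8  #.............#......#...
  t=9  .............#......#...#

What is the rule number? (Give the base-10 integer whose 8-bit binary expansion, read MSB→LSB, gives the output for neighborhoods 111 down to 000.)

  [7] ### => .  t=0,i=0
  [6] ##. => .  t=0,i=2
  [5] #.# => #  t=0,i=3
  [4] #.. => .  t=0,i=10
  [3] .## => .  t=0,i=4
  [2] .#. => .  t=1,i=3
  [1] ..# => #  t=0,i=21
  [0] ... => .  t=0,i=11
  bits 00100010 = 34

34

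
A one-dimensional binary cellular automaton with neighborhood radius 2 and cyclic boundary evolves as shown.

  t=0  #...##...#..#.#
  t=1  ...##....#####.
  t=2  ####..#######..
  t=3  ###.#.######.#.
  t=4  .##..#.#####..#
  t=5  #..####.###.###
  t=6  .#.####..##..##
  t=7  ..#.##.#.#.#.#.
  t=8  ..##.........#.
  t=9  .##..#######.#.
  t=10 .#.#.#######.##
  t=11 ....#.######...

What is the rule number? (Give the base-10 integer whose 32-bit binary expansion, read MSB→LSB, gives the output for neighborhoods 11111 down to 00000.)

  [31] ##### => #  t=1,i=11
  [30] ####. => #  t=1,i=12
  [29] ###.# => #  t=3,i=2
  [28] ###.. => .  t=1,i=13
  [27] ##.## => .  t=5,i=7
  [26] ##.#. => .  t=3,i=3
  [25] ##..# => #  t=2,i=4
  [24] ##... => .  t=0,i=1
  [23] #.### => .  t=3,i=0
  [22] #.##. => .  t=0,i=14
  [21] #.#.# => .  t=3,i=4
  [20] #.#.. => #  t=7,i=13
  [19] #..## => .  t=2,i=5
  [18] #..#. => #  t=0,i=11
  [17] #...# => .  t=0,i=2
  [16] #.... => #  t=1,i=0
  [15] .#### => #  t=1,i=10
  [14] .###. => #  t=3,i=1
  [13] .##.# => .  t=6,i=14
  [12] .##.. => .  t=0,i=0
  [11] .#.## => #  t=0,i=13
  [10] .#.#. => .  t=7,i=8
  [9] .#..# => #  t=0,i=10
  [8] .#... => .  t=7,i=14
  [7] ..### => #  t=1,i=9
  [6] ..##. => #  t=0,i=4
  [5] ..#.# => #  t=0,i=12
  [4] ..#.. => #  t=0,i=9
  [3] ...## => #  t=0,i=3
  [2] ...#. => .  t=0,i=8
  [1] ....# => #  t=1,i=1
  [0] ..... => #  t=8,i=6
  bits 11100010000101011100101011111011 = 3793079035

3793079035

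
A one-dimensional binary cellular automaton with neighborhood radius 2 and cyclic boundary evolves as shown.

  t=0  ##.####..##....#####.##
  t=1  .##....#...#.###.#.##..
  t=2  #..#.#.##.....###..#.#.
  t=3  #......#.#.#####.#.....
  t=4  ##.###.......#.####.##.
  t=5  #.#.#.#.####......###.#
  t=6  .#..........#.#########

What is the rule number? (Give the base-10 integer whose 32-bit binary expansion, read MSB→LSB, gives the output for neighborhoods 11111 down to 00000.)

2941272475

  ##### -> #   bit 31 = 1  t=0,i=17
  ####. -> .   bit 30 = 0  t=0,i=0
  ###.# -> #   bit 29 = 1  t=0,i=1
  ###.. -> .   bit 28 = 0  t=0,i=6
  ##.## -> #   bit 27 = 1  t=0,i=2
  ##.#. -> #   bit 26 = 1  t=1,i=16
  ##..# -> #   bit 25 = 1  t=0,i=7
  ##... -> #   bit 24 = 1  t=0,i=11
  #.### -> .   bit 23 = 0  t=0,i=3
  #.##. -> #   bit 22 = 1  t=1,i=19
  #.#.# -> .   bit 21 = 0  t=1,i=17
  #.#.. -> #   bit 20 = 1  t=2,i=0
  #..## -> .   bit 19 = 0  t=0,i=8
  #..#. -> .   bit 18 = 0  t=2,i=2
  #...# -> .   bit 17 = 0  t=1,i=9
  #.... -> .   bit 16 = 0  t=0,i=12
  .#### -> .   bit 15 = 0  t=0,i=4
  .###. -> #   bit 14 = 1  t=1,i=14
  .##.# -> .   bit 13 = 0  t=4,i=1
  .##.. -> .   bit 12 = 0  t=0,i=10
  .#.## -> .   bit 11 = 0  t=1,i=12
  .#.#. -> .   bit 10 = 0  t=2,i=4
  .#..# -> .   bit 9 = 0  t=2,i=1
  .#... -> #   bit 8 = 1  t=1,i=8
  ..### -> #   bit 7 = 1  t=0,i=15
  ..##. -> .   bit 6 = 0  t=0,i=9
  ..#.# -> .   bit 5 = 0  t=1,i=11
  ..#.. -> #   bit 4 = 1  t=1,i=7
  ...## -> #   bit 3 = 1  t=0,i=14
  ...#. -> .   bit 2 = 0  t=1,i=6
  ....# -> #   bit 1 = 1  t=0,i=13
  ..... -> #   bit 0 = 1  t=2,i=11
  bits 10101111010100000100000110011011 = 2941272475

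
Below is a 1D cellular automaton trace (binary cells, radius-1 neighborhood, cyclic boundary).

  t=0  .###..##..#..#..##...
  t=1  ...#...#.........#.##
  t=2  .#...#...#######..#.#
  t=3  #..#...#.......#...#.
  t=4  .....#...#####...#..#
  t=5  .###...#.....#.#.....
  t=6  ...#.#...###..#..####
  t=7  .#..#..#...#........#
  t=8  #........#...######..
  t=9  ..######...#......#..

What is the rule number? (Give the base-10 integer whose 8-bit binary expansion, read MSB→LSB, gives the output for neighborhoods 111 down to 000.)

97

  ###|.  b7=0 t=0,i=2
  ##.|#  b6=1 t=0,i=3
  #.#|#  b5=1 t=1,i=18
  #..|.  b4=0 t=0,i=4
  .##|.  b3=0 t=0,i=1
  .#.|.  b2=0 t=0,i=10
  ..#|.  b1=0 t=0,i=0
  ...|#  b0=1 t=0,i=19
  bits 01100001 = 97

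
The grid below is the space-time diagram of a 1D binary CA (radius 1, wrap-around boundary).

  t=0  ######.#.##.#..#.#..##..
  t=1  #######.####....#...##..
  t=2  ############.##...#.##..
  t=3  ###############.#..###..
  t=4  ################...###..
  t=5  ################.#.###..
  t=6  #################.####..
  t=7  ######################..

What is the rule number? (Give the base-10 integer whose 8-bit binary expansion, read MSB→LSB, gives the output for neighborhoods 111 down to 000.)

  nb ###: next=#  (t=0,i=1, bit7=1)
  nb ##.: next=#  (t=0,i=5, bit6=1)
  nb #.#: next=#  (t=0,i=6, bit5=1)
  nb #..: next=.  (t=0,i=13, bit4=0)
  nb .##: next=#  (t=0,i=0, bit3=1)
  nb .#.: next=.  (t=0,i=7, bit2=0)
  nb ..#: next=.  (t=0,i=14, bit1=0)
  nb ...: next=#  (t=1,i=13, bit0=1)
  bits 11101001 = 233

233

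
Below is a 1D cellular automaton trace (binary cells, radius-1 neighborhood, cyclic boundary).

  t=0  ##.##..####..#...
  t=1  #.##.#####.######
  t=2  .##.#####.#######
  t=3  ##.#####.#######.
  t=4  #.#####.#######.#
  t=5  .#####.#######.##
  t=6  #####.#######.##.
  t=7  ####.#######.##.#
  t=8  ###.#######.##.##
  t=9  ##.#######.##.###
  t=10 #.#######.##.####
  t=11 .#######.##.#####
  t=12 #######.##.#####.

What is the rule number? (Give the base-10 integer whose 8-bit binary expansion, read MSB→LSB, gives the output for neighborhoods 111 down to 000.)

191

  nb ###: next=#  (t=0,i=8, bit7=1)
  nb ##.: next=.  (t=0,i=1, bit6=0)
  nb #.#: next=#  (t=0,i=2, bit5=1)
  nb #..: next=#  (t=0,i=5, bit4=1)
  nb .##: next=#  (t=0,i=0, bit3=1)
  nb .#.: next=#  (t=0,i=13, bit2=1)
  nb ..#: next=#  (t=0,i=6, bit1=1)
  nb ...: next=#  (t=0,i=15, bit0=1)
  bits 10111111 = 191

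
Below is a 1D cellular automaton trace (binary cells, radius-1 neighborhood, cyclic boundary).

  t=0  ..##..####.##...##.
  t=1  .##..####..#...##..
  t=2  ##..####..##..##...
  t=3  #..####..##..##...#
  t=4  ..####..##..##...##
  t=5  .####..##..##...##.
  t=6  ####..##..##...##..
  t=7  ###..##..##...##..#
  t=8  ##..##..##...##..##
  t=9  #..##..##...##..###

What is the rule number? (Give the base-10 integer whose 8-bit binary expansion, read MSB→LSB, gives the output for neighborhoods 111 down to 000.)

142

  ### -> #   bit 7 = 1  t=0,i=7
  ##. -> .   bit 6 = 0  t=0,i=3
  #.# -> .   bit 5 = 0  t=0,i=10
  #.. -> .   bit 4 = 0  t=0,i=4
  .## -> #   bit 3 = 1  t=0,i=2
  .#. -> #   bit 2 = 1  t=1,i=11
  ..# -> #   bit 1 = 1  t=0,i=1
  ... -> .   bit 0 = 0  t=0,i=0
  bits 10001110 = 142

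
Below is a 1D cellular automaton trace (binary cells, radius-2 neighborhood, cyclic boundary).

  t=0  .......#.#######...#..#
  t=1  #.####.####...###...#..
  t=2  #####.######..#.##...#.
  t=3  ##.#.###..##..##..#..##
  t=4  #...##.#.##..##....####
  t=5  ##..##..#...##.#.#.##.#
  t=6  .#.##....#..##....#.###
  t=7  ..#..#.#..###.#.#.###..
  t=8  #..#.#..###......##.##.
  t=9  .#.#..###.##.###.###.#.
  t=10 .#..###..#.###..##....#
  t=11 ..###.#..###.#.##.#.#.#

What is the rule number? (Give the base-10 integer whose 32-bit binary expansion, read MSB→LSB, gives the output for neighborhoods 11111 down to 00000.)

  #####|.  b31=0 t=0,i=11
  ####.|#  b30=1 t=0,i=14
  ###.#|.  b29=0 t=1,i=5
  ###..|#  b28=1 t=0,i=15
  ##.##|#  b27=1 t=1,i=6
  ##.#.|.  b26=0 t=3,i=2
  ##..#|.  b25=0 t=2,i=12
  ##...|#  b24=1 t=0,i=16
  #.###|#  b23=1 t=0,i=9
  #.##.|.  b22=0 t=2,i=16
  #.#.#|.  b21=0 t=3,i=3
  #.#..|.  b20=0 t=7,i=7
  #..##|#  b19=1 t=3,i=9
  #..#.|.  b18=0 t=0,i=21
  #...#|.  b17=0 t=0,i=17
  #....|.  b16=0 t=0,i=1
  .####|#  b15=1 t=0,i=10
  .###.|.  b14=0 t=1,i=15
  .##.#|#  b13=1 t=4,i=5
  .##..|.  b12=0 t=2,i=17
  .#.##|#  b11=1 t=0,i=8
  .#.#.|.  b10=0 t=5,i=16
  .#..#|#  b9=1 t=0,i=20
  .#...|#  b8=1 t=0,i=0
  ..###|#  b7=1 t=1,i=14
  ..##.|#  b6=1 t=3,i=10
  ..#.#|#  b5=1 t=0,i=7
  ..#..|.  b4=0 t=0,i=19
  ...##|.  b3=0 t=1,i=13
  ...#.|.  b2=0 t=0,i=6
  ....#|#  b1=1 t=0,i=5
  .....|#  b0=1 t=0,i=2
  bits 01011001100010001010101111100011 = 1502129123

1502129123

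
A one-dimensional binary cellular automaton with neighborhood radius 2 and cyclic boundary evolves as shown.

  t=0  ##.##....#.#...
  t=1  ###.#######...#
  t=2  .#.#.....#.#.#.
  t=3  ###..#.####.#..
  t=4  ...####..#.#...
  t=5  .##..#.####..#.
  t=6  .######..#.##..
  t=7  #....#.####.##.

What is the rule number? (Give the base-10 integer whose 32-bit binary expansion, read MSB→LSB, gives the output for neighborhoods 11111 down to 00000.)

1325743214

  #####|.  b31=0 t=1,i=6
  ####.|#  b30=1 t=1,i=1
  ###.#|.  b29=0 t=1,i=2
  ###..|.  b28=0 t=1,i=10
  ##.##|#  b27=1 t=0,i=2
  ##.#.|#  b26=1 t=3,i=11
  ##..#|#  b25=1 t=3,i=3
  ##...|#  b24=1 t=0,i=5
  #.###|.  b23=0 t=1,i=4
  #.##.|.  b22=0 t=0,i=3
  #.#.#|.  b21=0 t=2,i=11
  #.#..|.  b20=0 t=0,i=11
  #..##|.  b19=0 t=3,i=14
  #..#.|#  b18=1 t=2,i=0
  #...#|.  b17=0 t=0,i=13
  #....|#  b16=1 t=0,i=6
  .####|.  b15=0 t=1,i=0
  .###.|.  b14=0 t=3,i=1
  .##.#|#  b13=1 t=0,i=1
  .##..|#  b12=1 t=0,i=4
  .#.##|#  b11=1 t=3,i=6
  .#.#.|#  b10=1 t=0,i=10
  .#..#|.  b9=0 t=2,i=14
  .#...|.  b8=0 t=0,i=12
  ..###|.  b7=0 t=1,i=14
  ..##.|#  b6=1 t=0,i=0
  ..#.#|#  b5=1 t=0,i=9
  ..#..|.  b4=0 t=5,i=13
  ...##|#  b3=1 t=0,i=14
  ...#.|#  b2=1 t=0,i=8
  ....#|#  b1=1 t=0,i=7
  .....|.  b0=0 t=2,i=6
  bits 01001111000001010011110001101110 = 1325743214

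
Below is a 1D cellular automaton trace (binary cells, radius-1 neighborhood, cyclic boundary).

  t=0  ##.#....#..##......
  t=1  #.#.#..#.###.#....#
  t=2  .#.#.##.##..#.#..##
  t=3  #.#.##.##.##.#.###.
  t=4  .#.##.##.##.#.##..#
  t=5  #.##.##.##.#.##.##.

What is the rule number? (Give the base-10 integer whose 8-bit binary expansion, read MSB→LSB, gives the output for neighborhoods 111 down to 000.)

  nb ###: next=.  (t=1,i=10, bit7=0)
  nb ##.: next=.  (t=0,i=1, bit6=0)
  nb #.#: next=#  (t=0,i=2, bit5=1)
  nb #..: next=#  (t=0,i=4, bit4=1)
  nb .##: next=#  (t=0,i=0, bit3=1)
  nb .#.: next=.  (t=0,i=3, bit2=0)
  nb ..#: next=#  (t=0,i=7, bit1=1)
  nb ...: next=.  (t=0,i=5, bit0=0)
  bits 00111010 = 58

58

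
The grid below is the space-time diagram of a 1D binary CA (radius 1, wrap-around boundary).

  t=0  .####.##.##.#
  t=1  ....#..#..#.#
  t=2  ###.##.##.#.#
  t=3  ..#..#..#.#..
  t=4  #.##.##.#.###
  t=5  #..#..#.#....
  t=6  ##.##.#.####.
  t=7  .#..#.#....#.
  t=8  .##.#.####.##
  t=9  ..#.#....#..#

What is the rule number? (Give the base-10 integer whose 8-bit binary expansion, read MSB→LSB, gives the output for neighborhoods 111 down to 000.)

85

  [7] ### => .  t=0,i=2
  [6] ##. => #  t=0,i=4
  [5] #.# => .  t=0,i=0
  [4] #.. => #  t=1,i=0
  [3] .## => .  t=0,i=1
  [2] .#. => #  t=0,i=12
  [1] ..# => .  t=1,i=3
  [0] ... => #  t=1,i=1
  bits 01010101 = 85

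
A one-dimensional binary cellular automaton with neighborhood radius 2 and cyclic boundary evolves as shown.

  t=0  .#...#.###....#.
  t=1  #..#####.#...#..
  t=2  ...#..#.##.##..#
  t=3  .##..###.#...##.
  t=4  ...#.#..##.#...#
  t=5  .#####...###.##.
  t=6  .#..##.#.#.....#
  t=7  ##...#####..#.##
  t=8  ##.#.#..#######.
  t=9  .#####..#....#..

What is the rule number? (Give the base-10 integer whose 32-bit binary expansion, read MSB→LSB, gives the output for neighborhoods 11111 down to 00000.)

  [31] ##### => .  t=1,i=5
  [30] ####. => #  t=1,i=6
  [29] ###.# => .  t=1,i=7
  [28] ###.. => #  t=0,i=9
  [27] ##.## => .  t=2,i=10
  [26] ##.#. => #  t=1,i=8
  [25] ##..# => #  t=2,i=13
  [24] ##... => .  t=0,i=10
  [23] #.### => #  t=0,i=7
  [22] #.##. => .  t=2,i=8
  [21] #.#.# => #  t=6,i=7
  [20] #.#.. => #  t=1,i=9
  [19] #..## => .  t=1,i=2
  [18] #..#. => #  t=0,i=0
  [17] #...# => #  t=0,i=3
  [16] #.... => .  t=0,i=11
  [15] .#### => .  t=1,i=4
  [14] .###. => .  t=0,i=8
  [13] .##.# => #  t=2,i=9
  [12] .##.. => .  t=2,i=12
  [11] .#.## => #  t=0,i=6
  [10] .#.#. => #  t=4,i=4
  [9] .#..# => .  t=0,i=15
  [8] .#... => .  t=0,i=2
  [7] ..### => #  t=1,i=3
  [6] ..##. => .  t=3,i=1
  [5] ..#.# => #  t=0,i=5
  [4] ..#.. => .  t=0,i=1
  [3] ...## => .  t=3,i=12
  [2] ...#. => #  t=0,i=4
  [1] ....# => .  t=0,i=12
  [0] ..... => #  t=6,i=12
  bits 01010110101101100010110010100101 = 1454779557

1454779557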